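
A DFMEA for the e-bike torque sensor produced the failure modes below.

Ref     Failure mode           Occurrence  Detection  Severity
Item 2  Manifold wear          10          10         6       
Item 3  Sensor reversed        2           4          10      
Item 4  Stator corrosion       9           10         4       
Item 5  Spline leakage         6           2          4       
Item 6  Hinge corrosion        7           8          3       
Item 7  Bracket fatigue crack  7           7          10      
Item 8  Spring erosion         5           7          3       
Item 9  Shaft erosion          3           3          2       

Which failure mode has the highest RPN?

RPN = Severity × Occurrence × Detection:
  Item 2: 6 × 10 × 10 = 600
  Item 3: 10 × 2 × 4 = 80
  Item 4: 4 × 9 × 10 = 360
  Item 5: 4 × 6 × 2 = 48
  Item 6: 3 × 7 × 8 = 168
  Item 7: 10 × 7 × 7 = 490
  Item 8: 3 × 5 × 7 = 105
  Item 9: 2 × 3 × 3 = 18
Highest RPN is 600 → Item 2.

Item 2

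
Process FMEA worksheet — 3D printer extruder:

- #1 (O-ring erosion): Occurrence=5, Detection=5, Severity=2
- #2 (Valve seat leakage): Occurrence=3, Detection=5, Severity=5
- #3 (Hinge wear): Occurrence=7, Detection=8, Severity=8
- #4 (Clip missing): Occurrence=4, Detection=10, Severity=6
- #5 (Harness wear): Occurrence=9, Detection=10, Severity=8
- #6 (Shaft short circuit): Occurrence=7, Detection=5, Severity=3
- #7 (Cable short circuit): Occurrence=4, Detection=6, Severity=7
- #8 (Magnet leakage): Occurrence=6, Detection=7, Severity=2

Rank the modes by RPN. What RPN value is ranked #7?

RPN = Severity × Occurrence × Detection:
  #1: 2 × 5 × 5 = 50
  #2: 5 × 3 × 5 = 75
  #3: 8 × 7 × 8 = 448
  #4: 6 × 4 × 10 = 240
  #5: 8 × 9 × 10 = 720
  #6: 3 × 7 × 5 = 105
  #7: 7 × 4 × 6 = 168
  #8: 2 × 6 × 7 = 84
Sorted descending: 720, 448, 240, 168, 105, 84, 75, 50.
The seventh-highest RPN is 75 (#2).

75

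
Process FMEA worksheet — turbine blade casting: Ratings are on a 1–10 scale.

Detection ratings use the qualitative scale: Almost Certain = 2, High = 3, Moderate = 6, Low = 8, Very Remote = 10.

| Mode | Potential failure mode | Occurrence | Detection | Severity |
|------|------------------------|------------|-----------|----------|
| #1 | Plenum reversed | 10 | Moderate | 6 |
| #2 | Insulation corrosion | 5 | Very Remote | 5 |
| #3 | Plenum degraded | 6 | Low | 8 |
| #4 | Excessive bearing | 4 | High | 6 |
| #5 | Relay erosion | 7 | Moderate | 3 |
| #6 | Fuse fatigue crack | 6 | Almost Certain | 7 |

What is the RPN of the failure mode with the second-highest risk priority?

360

RPN = Severity × Occurrence × Detection:
  #1: 6 × 10 × 6 = 360
  #2: 5 × 5 × 10 = 250
  #3: 8 × 6 × 8 = 384
  #4: 6 × 4 × 3 = 72
  #5: 3 × 7 × 6 = 126
  #6: 7 × 6 × 2 = 84
Sorted descending: 384, 360, 250, 126, 84, 72.
The second-highest RPN is 360 (#1).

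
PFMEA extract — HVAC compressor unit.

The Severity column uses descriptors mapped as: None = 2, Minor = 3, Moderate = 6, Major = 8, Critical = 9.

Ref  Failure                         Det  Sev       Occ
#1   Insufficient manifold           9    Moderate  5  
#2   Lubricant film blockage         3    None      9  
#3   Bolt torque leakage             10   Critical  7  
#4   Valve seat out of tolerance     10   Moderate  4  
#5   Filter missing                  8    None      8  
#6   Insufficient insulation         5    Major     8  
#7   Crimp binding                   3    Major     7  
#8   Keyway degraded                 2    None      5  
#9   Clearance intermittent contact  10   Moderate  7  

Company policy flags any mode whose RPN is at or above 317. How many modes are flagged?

RPN = Severity × Occurrence × Detection:
  #1: 6 × 5 × 9 = 270
  #2: 2 × 9 × 3 = 54
  #3: 9 × 7 × 10 = 630
  #4: 6 × 4 × 10 = 240
  #5: 2 × 8 × 8 = 128
  #6: 8 × 8 × 5 = 320
  #7: 8 × 7 × 3 = 168
  #8: 2 × 5 × 2 = 20
  #9: 6 × 7 × 10 = 420
Modes with RPN ≥ 317: #3 (630), #6 (320), #9 (420) → 3.

3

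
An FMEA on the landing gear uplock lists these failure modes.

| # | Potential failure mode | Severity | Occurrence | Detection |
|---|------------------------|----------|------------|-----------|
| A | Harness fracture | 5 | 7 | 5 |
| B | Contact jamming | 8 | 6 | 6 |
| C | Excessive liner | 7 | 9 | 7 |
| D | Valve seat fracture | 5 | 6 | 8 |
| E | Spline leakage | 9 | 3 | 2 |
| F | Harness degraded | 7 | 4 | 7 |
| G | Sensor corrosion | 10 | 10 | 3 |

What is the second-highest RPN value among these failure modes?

300

RPN = Severity × Occurrence × Detection:
  A: 5 × 7 × 5 = 175
  B: 8 × 6 × 6 = 288
  C: 7 × 9 × 7 = 441
  D: 5 × 6 × 8 = 240
  E: 9 × 3 × 2 = 54
  F: 7 × 4 × 7 = 196
  G: 10 × 10 × 3 = 300
Sorted descending: 441, 300, 288, 240, 196, 175, 54.
The second-highest RPN is 300 (G).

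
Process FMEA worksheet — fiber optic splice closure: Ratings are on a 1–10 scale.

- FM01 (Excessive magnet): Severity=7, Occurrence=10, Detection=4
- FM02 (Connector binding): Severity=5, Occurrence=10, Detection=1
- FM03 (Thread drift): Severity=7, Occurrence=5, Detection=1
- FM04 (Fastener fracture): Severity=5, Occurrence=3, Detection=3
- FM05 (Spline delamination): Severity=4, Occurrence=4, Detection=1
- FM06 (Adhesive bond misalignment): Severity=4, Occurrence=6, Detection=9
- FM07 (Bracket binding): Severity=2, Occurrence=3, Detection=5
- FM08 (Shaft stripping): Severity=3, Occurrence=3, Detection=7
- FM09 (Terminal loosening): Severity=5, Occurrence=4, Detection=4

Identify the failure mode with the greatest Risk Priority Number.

RPN = Severity × Occurrence × Detection:
  FM01: 7 × 10 × 4 = 280
  FM02: 5 × 10 × 1 = 50
  FM03: 7 × 5 × 1 = 35
  FM04: 5 × 3 × 3 = 45
  FM05: 4 × 4 × 1 = 16
  FM06: 4 × 6 × 9 = 216
  FM07: 2 × 3 × 5 = 30
  FM08: 3 × 3 × 7 = 63
  FM09: 5 × 4 × 4 = 80
Highest RPN is 280 → FM01.

FM01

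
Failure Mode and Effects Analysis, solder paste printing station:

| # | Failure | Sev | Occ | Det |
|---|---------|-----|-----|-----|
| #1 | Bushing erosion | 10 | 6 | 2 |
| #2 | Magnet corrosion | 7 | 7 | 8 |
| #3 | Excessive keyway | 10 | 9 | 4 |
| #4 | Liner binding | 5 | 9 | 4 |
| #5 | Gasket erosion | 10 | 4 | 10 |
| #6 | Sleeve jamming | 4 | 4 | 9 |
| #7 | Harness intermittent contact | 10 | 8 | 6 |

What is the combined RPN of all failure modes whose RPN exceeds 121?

1956

RPN = Severity × Occurrence × Detection:
  #1: 10 × 6 × 2 = 120
  #2: 7 × 7 × 8 = 392
  #3: 10 × 9 × 4 = 360
  #4: 5 × 9 × 4 = 180
  #5: 10 × 4 × 10 = 400
  #6: 4 × 4 × 9 = 144
  #7: 10 × 8 × 6 = 480
RPN > 121: #2 (392), #3 (360), #4 (180), #5 (400), #6 (144), #7 (480).
Sum: 392 + 360 + 180 + 400 + 144 + 480 = 1956.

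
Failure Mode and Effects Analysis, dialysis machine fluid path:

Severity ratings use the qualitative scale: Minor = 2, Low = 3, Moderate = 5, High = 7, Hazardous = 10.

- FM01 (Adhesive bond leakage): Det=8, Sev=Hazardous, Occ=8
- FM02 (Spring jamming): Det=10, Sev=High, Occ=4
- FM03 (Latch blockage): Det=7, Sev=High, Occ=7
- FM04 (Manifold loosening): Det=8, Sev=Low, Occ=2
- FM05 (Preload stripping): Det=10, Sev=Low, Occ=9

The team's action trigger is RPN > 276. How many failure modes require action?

RPN = Severity × Occurrence × Detection:
  FM01: 10 × 8 × 8 = 640
  FM02: 7 × 4 × 10 = 280
  FM03: 7 × 7 × 7 = 343
  FM04: 3 × 2 × 8 = 48
  FM05: 3 × 9 × 10 = 270
Modes with RPN > 276: FM01 (640), FM02 (280), FM03 (343) → 3.

3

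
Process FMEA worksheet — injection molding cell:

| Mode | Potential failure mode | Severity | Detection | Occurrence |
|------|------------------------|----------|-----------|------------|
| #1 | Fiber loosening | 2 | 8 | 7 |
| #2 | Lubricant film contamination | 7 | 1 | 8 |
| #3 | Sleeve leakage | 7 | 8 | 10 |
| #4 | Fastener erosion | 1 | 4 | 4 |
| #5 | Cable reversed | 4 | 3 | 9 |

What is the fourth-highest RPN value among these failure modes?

RPN = Severity × Occurrence × Detection:
  #1: 2 × 7 × 8 = 112
  #2: 7 × 8 × 1 = 56
  #3: 7 × 10 × 8 = 560
  #4: 1 × 4 × 4 = 16
  #5: 4 × 9 × 3 = 108
Sorted descending: 560, 112, 108, 56, 16.
The fourth-highest RPN is 56 (#2).

56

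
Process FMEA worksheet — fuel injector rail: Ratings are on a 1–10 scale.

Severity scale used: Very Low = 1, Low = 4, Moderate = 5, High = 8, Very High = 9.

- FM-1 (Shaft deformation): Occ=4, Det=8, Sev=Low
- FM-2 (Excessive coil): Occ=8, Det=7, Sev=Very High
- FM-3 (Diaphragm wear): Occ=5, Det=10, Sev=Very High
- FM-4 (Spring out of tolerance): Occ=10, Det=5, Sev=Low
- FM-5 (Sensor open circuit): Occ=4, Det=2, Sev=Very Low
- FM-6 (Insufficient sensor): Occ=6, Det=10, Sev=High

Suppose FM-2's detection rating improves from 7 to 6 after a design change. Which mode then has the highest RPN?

RPN = Severity × Occurrence × Detection:
  FM-1: 4 × 4 × 8 = 128
  FM-2: 9 × 8 × 7 = 504
  FM-3: 9 × 5 × 10 = 450
  FM-4: 4 × 10 × 5 = 200
  FM-5: 1 × 4 × 2 = 8
  FM-6: 8 × 6 × 10 = 480
After action: FM-2 → 9 × 8 × 6 = 432.
Revised RPNs: FM-6=480, FM-3=450, FM-2=432, FM-4=200, FM-1=128, FM-5=8.
Highest is now FM-6 (480).

FM-6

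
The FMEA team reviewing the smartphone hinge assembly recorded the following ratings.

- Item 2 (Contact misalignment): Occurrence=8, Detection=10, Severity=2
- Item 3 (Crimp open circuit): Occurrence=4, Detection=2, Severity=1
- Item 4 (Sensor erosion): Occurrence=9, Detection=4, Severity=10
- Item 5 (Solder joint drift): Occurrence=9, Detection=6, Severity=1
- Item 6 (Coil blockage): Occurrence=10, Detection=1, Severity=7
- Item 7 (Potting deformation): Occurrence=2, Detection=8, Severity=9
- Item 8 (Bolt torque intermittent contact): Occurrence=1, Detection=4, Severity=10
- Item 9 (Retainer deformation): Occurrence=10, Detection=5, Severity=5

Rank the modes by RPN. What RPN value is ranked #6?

54

RPN = Severity × Occurrence × Detection:
  Item 2: 2 × 8 × 10 = 160
  Item 3: 1 × 4 × 2 = 8
  Item 4: 10 × 9 × 4 = 360
  Item 5: 1 × 9 × 6 = 54
  Item 6: 7 × 10 × 1 = 70
  Item 7: 9 × 2 × 8 = 144
  Item 8: 10 × 1 × 4 = 40
  Item 9: 5 × 10 × 5 = 250
Sorted descending: 360, 250, 160, 144, 70, 54, 40, 8.
The sixth-highest RPN is 54 (Item 5).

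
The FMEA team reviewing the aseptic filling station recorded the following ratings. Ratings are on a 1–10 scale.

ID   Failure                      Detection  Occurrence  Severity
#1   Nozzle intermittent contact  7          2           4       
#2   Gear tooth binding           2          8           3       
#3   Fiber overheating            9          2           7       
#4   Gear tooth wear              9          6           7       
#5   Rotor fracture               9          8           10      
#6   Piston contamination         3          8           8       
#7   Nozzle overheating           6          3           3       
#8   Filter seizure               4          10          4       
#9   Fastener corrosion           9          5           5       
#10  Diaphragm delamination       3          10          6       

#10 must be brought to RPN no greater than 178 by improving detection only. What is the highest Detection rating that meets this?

2

#10: S=6, O=10, D=3 → current RPN = 180.
Fixed product = 60. Need 60 × D ≤ 178, so D ≤ 178/60 = 2.97.
Maximum integer Detection rating = 2 (gives RPN 120; D=3 would give 180 > 178).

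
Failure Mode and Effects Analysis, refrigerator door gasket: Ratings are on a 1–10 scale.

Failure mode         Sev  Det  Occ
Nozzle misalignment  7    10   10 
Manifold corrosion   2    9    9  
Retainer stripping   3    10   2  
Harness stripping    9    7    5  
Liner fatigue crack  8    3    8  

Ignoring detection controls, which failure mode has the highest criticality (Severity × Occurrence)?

Criticality = Severity × Occurrence:
  Nozzle misalignment: 7 × 10 = 70
  Manifold corrosion: 2 × 9 = 18
  Retainer stripping: 3 × 2 = 6
  Harness stripping: 9 × 5 = 45
  Liner fatigue crack: 8 × 8 = 64
Highest criticality is 70 → Nozzle misalignment.

Nozzle misalignment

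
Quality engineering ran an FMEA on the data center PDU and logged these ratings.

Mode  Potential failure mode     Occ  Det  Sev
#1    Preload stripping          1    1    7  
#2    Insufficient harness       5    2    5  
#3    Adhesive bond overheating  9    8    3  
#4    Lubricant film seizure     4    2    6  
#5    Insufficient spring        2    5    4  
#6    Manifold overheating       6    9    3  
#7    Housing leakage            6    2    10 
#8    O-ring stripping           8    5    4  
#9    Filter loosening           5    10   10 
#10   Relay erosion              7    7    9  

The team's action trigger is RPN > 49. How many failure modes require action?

RPN = Severity × Occurrence × Detection:
  #1: 7 × 1 × 1 = 7
  #2: 5 × 5 × 2 = 50
  #3: 3 × 9 × 8 = 216
  #4: 6 × 4 × 2 = 48
  #5: 4 × 2 × 5 = 40
  #6: 3 × 6 × 9 = 162
  #7: 10 × 6 × 2 = 120
  #8: 4 × 8 × 5 = 160
  #9: 10 × 5 × 10 = 500
  #10: 9 × 7 × 7 = 441
Modes with RPN > 49: #2 (50), #3 (216), #6 (162), #7 (120), #8 (160), #9 (500), #10 (441) → 7.

7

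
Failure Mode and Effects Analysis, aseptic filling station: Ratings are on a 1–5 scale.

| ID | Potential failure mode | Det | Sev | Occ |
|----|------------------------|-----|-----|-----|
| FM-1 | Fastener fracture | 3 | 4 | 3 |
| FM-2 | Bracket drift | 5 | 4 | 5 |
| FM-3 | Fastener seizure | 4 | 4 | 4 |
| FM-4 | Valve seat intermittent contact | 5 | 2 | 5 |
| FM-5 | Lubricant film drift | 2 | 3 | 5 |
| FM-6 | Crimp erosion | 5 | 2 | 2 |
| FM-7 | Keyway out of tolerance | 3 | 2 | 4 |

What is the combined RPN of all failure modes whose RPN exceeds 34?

RPN = Severity × Occurrence × Detection:
  FM-1: 4 × 3 × 3 = 36
  FM-2: 4 × 5 × 5 = 100
  FM-3: 4 × 4 × 4 = 64
  FM-4: 2 × 5 × 5 = 50
  FM-5: 3 × 5 × 2 = 30
  FM-6: 2 × 2 × 5 = 20
  FM-7: 2 × 4 × 3 = 24
RPN > 34: FM-1 (36), FM-2 (100), FM-3 (64), FM-4 (50).
Sum: 36 + 100 + 64 + 50 = 250.

250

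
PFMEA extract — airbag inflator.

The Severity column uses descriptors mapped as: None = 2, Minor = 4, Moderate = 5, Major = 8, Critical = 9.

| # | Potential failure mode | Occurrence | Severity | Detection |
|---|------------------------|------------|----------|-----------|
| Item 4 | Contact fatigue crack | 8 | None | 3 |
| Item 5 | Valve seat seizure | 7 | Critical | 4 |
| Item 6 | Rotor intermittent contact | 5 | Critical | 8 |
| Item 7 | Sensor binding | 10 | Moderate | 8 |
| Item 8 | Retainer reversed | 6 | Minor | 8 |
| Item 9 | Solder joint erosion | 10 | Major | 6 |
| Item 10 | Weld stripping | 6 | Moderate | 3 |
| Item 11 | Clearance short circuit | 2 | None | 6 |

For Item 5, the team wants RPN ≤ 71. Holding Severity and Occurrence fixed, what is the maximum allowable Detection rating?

1

Item 5: S=9, O=7, D=4 → current RPN = 252.
Fixed product = 63. Need 63 × D ≤ 71, so D ≤ 71/63 = 1.13.
Maximum integer Detection rating = 1 (gives RPN 63; D=2 would give 126 > 71).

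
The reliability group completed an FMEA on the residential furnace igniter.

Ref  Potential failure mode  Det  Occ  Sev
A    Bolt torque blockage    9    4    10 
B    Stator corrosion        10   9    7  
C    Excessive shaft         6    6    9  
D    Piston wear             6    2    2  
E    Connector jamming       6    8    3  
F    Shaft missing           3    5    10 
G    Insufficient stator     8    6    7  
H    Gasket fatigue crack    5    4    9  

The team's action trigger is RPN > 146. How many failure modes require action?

RPN = Severity × Occurrence × Detection:
  A: 10 × 4 × 9 = 360
  B: 7 × 9 × 10 = 630
  C: 9 × 6 × 6 = 324
  D: 2 × 2 × 6 = 24
  E: 3 × 8 × 6 = 144
  F: 10 × 5 × 3 = 150
  G: 7 × 6 × 8 = 336
  H: 9 × 4 × 5 = 180
Modes with RPN > 146: A (360), B (630), C (324), F (150), G (336), H (180) → 6.

6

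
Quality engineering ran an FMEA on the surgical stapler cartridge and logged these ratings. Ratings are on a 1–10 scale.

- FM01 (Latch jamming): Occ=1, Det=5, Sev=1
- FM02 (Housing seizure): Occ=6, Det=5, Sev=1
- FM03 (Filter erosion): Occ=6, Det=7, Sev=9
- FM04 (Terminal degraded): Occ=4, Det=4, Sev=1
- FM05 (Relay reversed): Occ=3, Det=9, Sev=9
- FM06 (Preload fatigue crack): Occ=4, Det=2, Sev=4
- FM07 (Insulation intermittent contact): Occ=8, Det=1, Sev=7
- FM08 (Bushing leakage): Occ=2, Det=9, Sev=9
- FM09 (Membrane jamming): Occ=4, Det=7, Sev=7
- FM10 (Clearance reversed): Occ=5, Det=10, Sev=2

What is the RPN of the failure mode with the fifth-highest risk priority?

RPN = Severity × Occurrence × Detection:
  FM01: 1 × 1 × 5 = 5
  FM02: 1 × 6 × 5 = 30
  FM03: 9 × 6 × 7 = 378
  FM04: 1 × 4 × 4 = 16
  FM05: 9 × 3 × 9 = 243
  FM06: 4 × 4 × 2 = 32
  FM07: 7 × 8 × 1 = 56
  FM08: 9 × 2 × 9 = 162
  FM09: 7 × 4 × 7 = 196
  FM10: 2 × 5 × 10 = 100
Sorted descending: 378, 243, 196, 162, 100, 56, 32, 30, 16, 5.
The fifth-highest RPN is 100 (FM10).

100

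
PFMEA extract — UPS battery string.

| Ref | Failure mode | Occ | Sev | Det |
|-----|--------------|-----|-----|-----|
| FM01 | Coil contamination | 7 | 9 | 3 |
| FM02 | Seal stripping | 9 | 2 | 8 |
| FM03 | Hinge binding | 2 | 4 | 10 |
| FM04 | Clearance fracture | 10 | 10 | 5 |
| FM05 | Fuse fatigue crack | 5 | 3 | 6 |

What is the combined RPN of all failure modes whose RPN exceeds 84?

923

RPN = Severity × Occurrence × Detection:
  FM01: 9 × 7 × 3 = 189
  FM02: 2 × 9 × 8 = 144
  FM03: 4 × 2 × 10 = 80
  FM04: 10 × 10 × 5 = 500
  FM05: 3 × 5 × 6 = 90
RPN > 84: FM01 (189), FM02 (144), FM04 (500), FM05 (90).
Sum: 189 + 144 + 500 + 90 = 923.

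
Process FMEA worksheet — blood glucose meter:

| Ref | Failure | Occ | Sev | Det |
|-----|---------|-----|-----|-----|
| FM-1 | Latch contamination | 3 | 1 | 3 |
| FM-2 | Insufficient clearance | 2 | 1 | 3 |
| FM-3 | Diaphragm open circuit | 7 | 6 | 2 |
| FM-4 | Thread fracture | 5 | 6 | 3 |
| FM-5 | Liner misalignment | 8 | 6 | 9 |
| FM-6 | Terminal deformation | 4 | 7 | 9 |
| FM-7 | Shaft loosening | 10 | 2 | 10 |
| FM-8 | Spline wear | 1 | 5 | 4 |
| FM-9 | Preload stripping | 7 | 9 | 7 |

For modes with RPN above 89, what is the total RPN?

RPN = Severity × Occurrence × Detection:
  FM-1: 1 × 3 × 3 = 9
  FM-2: 1 × 2 × 3 = 6
  FM-3: 6 × 7 × 2 = 84
  FM-4: 6 × 5 × 3 = 90
  FM-5: 6 × 8 × 9 = 432
  FM-6: 7 × 4 × 9 = 252
  FM-7: 2 × 10 × 10 = 200
  FM-8: 5 × 1 × 4 = 20
  FM-9: 9 × 7 × 7 = 441
RPN > 89: FM-4 (90), FM-5 (432), FM-6 (252), FM-7 (200), FM-9 (441).
Sum: 90 + 432 + 252 + 200 + 441 = 1415.

1415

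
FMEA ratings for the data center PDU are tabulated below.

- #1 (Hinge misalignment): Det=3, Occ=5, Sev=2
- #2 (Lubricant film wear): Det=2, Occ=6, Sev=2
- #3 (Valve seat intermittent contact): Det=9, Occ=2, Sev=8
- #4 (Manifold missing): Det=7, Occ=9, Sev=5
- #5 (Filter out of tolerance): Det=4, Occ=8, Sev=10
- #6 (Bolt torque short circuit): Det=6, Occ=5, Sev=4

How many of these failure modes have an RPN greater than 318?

RPN = Severity × Occurrence × Detection:
  #1: 2 × 5 × 3 = 30
  #2: 2 × 6 × 2 = 24
  #3: 8 × 2 × 9 = 144
  #4: 5 × 9 × 7 = 315
  #5: 10 × 8 × 4 = 320
  #6: 4 × 5 × 6 = 120
Modes with RPN > 318: #5 (320) → 1.

1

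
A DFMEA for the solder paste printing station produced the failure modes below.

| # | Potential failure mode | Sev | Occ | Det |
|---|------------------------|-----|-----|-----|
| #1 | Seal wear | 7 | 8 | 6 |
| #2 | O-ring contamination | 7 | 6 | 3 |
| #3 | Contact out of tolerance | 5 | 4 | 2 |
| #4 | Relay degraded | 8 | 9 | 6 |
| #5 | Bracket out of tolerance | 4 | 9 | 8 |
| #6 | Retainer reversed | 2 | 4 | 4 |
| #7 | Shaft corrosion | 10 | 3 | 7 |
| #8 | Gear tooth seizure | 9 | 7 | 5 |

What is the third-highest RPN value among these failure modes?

315

RPN = Severity × Occurrence × Detection:
  #1: 7 × 8 × 6 = 336
  #2: 7 × 6 × 3 = 126
  #3: 5 × 4 × 2 = 40
  #4: 8 × 9 × 6 = 432
  #5: 4 × 9 × 8 = 288
  #6: 2 × 4 × 4 = 32
  #7: 10 × 3 × 7 = 210
  #8: 9 × 7 × 5 = 315
Sorted descending: 432, 336, 315, 288, 210, 126, 40, 32.
The third-highest RPN is 315 (#8).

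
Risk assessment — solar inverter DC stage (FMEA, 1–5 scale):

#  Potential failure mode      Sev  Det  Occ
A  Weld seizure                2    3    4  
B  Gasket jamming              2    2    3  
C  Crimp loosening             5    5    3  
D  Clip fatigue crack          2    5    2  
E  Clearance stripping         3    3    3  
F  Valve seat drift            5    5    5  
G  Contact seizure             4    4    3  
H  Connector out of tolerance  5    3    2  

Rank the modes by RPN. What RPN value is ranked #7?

RPN = Severity × Occurrence × Detection:
  A: 2 × 4 × 3 = 24
  B: 2 × 3 × 2 = 12
  C: 5 × 3 × 5 = 75
  D: 2 × 2 × 5 = 20
  E: 3 × 3 × 3 = 27
  F: 5 × 5 × 5 = 125
  G: 4 × 3 × 4 = 48
  H: 5 × 2 × 3 = 30
Sorted descending: 125, 75, 48, 30, 27, 24, 20, 12.
The seventh-highest RPN is 20 (D).

20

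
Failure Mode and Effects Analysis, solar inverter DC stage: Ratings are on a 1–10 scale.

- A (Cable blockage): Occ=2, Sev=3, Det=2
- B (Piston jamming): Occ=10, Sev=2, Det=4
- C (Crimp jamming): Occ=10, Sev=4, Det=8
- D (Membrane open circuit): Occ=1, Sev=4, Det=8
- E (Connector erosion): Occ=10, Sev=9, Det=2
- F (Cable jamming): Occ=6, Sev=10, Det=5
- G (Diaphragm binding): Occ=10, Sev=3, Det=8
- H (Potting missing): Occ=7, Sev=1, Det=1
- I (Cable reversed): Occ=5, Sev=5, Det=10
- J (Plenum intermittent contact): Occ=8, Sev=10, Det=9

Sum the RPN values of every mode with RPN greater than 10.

RPN = Severity × Occurrence × Detection:
  A: 3 × 2 × 2 = 12
  B: 2 × 10 × 4 = 80
  C: 4 × 10 × 8 = 320
  D: 4 × 1 × 8 = 32
  E: 9 × 10 × 2 = 180
  F: 10 × 6 × 5 = 300
  G: 3 × 10 × 8 = 240
  H: 1 × 7 × 1 = 7
  I: 5 × 5 × 10 = 250
  J: 10 × 8 × 9 = 720
RPN > 10: A (12), B (80), C (320), D (32), E (180), F (300), G (240), I (250), J (720).
Sum: 12 + 80 + 320 + 32 + 180 + 300 + 240 + 250 + 720 = 2134.

2134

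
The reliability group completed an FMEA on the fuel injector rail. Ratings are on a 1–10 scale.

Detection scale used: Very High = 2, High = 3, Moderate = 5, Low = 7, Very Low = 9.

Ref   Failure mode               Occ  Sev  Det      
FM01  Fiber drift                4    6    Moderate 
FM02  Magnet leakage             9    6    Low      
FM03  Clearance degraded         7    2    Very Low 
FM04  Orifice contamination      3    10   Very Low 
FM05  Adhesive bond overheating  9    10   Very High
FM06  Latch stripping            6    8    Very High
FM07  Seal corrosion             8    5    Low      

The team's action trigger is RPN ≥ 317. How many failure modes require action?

RPN = Severity × Occurrence × Detection:
  FM01: 6 × 4 × 5 = 120
  FM02: 6 × 9 × 7 = 378
  FM03: 2 × 7 × 9 = 126
  FM04: 10 × 3 × 9 = 270
  FM05: 10 × 9 × 2 = 180
  FM06: 8 × 6 × 2 = 96
  FM07: 5 × 8 × 7 = 280
Modes with RPN ≥ 317: FM02 (378) → 1.

1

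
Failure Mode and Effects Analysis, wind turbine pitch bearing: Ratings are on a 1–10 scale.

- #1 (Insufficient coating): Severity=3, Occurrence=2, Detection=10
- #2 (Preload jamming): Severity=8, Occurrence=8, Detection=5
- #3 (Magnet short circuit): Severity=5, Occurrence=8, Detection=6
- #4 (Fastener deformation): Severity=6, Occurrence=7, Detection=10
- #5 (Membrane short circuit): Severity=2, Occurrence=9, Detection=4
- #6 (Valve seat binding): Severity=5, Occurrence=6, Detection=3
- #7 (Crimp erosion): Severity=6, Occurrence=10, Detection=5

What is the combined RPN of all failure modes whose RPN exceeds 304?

RPN = Severity × Occurrence × Detection:
  #1: 3 × 2 × 10 = 60
  #2: 8 × 8 × 5 = 320
  #3: 5 × 8 × 6 = 240
  #4: 6 × 7 × 10 = 420
  #5: 2 × 9 × 4 = 72
  #6: 5 × 6 × 3 = 90
  #7: 6 × 10 × 5 = 300
RPN > 304: #2 (320), #4 (420).
Sum: 320 + 420 = 740.

740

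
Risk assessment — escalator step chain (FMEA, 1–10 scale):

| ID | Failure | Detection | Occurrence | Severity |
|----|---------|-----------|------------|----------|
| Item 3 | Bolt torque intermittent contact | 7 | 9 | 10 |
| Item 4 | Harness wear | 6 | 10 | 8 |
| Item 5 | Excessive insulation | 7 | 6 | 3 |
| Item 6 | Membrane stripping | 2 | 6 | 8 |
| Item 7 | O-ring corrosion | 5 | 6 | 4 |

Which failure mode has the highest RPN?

Item 3

RPN = Severity × Occurrence × Detection:
  Item 3: 10 × 9 × 7 = 630
  Item 4: 8 × 10 × 6 = 480
  Item 5: 3 × 6 × 7 = 126
  Item 6: 8 × 6 × 2 = 96
  Item 7: 4 × 6 × 5 = 120
Highest RPN is 630 → Item 3.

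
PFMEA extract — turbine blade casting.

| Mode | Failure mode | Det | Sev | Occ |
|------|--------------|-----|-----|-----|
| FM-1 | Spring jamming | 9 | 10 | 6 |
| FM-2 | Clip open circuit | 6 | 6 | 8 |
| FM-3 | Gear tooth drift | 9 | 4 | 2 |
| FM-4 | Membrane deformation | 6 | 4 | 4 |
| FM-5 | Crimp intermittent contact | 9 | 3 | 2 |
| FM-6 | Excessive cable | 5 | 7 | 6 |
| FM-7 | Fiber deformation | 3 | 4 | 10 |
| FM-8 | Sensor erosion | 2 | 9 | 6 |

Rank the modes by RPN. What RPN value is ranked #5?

RPN = Severity × Occurrence × Detection:
  FM-1: 10 × 6 × 9 = 540
  FM-2: 6 × 8 × 6 = 288
  FM-3: 4 × 2 × 9 = 72
  FM-4: 4 × 4 × 6 = 96
  FM-5: 3 × 2 × 9 = 54
  FM-6: 7 × 6 × 5 = 210
  FM-7: 4 × 10 × 3 = 120
  FM-8: 9 × 6 × 2 = 108
Sorted descending: 540, 288, 210, 120, 108, 96, 72, 54.
The fifth-highest RPN is 108 (FM-8).

108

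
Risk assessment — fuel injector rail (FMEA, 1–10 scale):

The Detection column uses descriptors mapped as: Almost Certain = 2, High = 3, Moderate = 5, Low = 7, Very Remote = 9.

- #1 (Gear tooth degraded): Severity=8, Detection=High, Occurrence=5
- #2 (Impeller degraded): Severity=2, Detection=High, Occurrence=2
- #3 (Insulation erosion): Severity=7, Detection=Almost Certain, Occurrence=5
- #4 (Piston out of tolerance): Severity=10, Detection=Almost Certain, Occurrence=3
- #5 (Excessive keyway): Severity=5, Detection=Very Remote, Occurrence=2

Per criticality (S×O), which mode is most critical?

#1

Criticality = Severity × Occurrence:
  #1: 8 × 5 = 40
  #2: 2 × 2 = 4
  #3: 7 × 5 = 35
  #4: 10 × 3 = 30
  #5: 5 × 2 = 10
Highest criticality is 40 → #1.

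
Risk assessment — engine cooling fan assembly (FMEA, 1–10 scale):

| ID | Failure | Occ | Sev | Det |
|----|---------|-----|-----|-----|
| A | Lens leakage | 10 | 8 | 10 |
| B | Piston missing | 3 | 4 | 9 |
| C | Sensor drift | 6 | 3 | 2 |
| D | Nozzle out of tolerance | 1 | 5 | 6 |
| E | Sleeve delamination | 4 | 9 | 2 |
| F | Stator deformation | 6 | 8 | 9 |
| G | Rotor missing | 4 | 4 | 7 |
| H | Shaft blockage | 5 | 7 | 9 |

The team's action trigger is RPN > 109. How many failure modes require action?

RPN = Severity × Occurrence × Detection:
  A: 8 × 10 × 10 = 800
  B: 4 × 3 × 9 = 108
  C: 3 × 6 × 2 = 36
  D: 5 × 1 × 6 = 30
  E: 9 × 4 × 2 = 72
  F: 8 × 6 × 9 = 432
  G: 4 × 4 × 7 = 112
  H: 7 × 5 × 9 = 315
Modes with RPN > 109: A (800), F (432), G (112), H (315) → 4.

4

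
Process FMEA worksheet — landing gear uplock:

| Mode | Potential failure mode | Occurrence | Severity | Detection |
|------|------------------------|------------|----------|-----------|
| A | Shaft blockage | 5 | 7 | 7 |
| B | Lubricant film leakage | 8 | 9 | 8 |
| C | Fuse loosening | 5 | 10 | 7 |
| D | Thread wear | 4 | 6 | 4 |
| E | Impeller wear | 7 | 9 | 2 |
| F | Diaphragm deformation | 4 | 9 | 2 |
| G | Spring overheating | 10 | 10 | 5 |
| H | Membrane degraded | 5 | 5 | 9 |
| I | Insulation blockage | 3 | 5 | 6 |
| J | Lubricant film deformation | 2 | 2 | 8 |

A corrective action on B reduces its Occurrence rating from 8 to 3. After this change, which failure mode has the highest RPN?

G

RPN = Severity × Occurrence × Detection:
  A: 7 × 5 × 7 = 245
  B: 9 × 8 × 8 = 576
  C: 10 × 5 × 7 = 350
  D: 6 × 4 × 4 = 96
  E: 9 × 7 × 2 = 126
  F: 9 × 4 × 2 = 72
  G: 10 × 10 × 5 = 500
  H: 5 × 5 × 9 = 225
  I: 5 × 3 × 6 = 90
  J: 2 × 2 × 8 = 32
After action: B → 9 × 3 × 8 = 216.
Revised RPNs: G=500, C=350, A=245, H=225, B=216, E=126, D=96, I=90, F=72, J=32.
Highest is now G (500).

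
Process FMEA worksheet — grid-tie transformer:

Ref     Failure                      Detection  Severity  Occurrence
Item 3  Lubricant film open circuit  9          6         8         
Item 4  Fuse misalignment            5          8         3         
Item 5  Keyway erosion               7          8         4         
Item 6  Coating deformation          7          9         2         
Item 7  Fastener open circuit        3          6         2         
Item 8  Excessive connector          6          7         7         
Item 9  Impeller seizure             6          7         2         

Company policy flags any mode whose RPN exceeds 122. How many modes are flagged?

4

RPN = Severity × Occurrence × Detection:
  Item 3: 6 × 8 × 9 = 432
  Item 4: 8 × 3 × 5 = 120
  Item 5: 8 × 4 × 7 = 224
  Item 6: 9 × 2 × 7 = 126
  Item 7: 6 × 2 × 3 = 36
  Item 8: 7 × 7 × 6 = 294
  Item 9: 7 × 2 × 6 = 84
Modes with RPN > 122: Item 3 (432), Item 5 (224), Item 6 (126), Item 8 (294) → 4.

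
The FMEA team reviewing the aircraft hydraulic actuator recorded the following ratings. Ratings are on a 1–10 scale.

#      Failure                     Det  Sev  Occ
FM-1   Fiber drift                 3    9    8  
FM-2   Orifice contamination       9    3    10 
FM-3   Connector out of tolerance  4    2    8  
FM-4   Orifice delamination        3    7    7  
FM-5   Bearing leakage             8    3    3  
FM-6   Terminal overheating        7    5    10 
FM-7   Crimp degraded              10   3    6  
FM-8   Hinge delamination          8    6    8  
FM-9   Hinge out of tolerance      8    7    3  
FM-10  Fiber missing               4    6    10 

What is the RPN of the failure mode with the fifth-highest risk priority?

216

RPN = Severity × Occurrence × Detection:
  FM-1: 9 × 8 × 3 = 216
  FM-2: 3 × 10 × 9 = 270
  FM-3: 2 × 8 × 4 = 64
  FM-4: 7 × 7 × 3 = 147
  FM-5: 3 × 3 × 8 = 72
  FM-6: 5 × 10 × 7 = 350
  FM-7: 3 × 6 × 10 = 180
  FM-8: 6 × 8 × 8 = 384
  FM-9: 7 × 3 × 8 = 168
  FM-10: 6 × 10 × 4 = 240
Sorted descending: 384, 350, 270, 240, 216, 180, 168, 147, 72, 64.
The fifth-highest RPN is 216 (FM-1).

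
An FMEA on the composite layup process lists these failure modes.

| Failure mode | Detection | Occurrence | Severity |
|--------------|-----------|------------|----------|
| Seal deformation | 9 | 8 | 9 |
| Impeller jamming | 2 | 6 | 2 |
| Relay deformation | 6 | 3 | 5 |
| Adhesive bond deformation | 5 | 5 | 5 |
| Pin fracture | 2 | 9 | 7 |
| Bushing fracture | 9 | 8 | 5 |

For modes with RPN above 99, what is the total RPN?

1259

RPN = Severity × Occurrence × Detection:
  Seal deformation: 9 × 8 × 9 = 648
  Impeller jamming: 2 × 6 × 2 = 24
  Relay deformation: 5 × 3 × 6 = 90
  Adhesive bond deformation: 5 × 5 × 5 = 125
  Pin fracture: 7 × 9 × 2 = 126
  Bushing fracture: 5 × 8 × 9 = 360
RPN > 99: Seal deformation (648), Adhesive bond deformation (125), Pin fracture (126), Bushing fracture (360).
Sum: 648 + 125 + 126 + 360 = 1259.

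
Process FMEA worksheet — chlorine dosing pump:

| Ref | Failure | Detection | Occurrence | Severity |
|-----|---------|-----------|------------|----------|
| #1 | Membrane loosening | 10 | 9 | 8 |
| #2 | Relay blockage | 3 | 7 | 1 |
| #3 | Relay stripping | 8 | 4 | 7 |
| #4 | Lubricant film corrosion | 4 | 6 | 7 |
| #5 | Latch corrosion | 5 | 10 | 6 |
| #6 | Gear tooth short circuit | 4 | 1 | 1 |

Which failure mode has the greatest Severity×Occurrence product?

Criticality = Severity × Occurrence:
  #1: 8 × 9 = 72
  #2: 1 × 7 = 7
  #3: 7 × 4 = 28
  #4: 7 × 6 = 42
  #5: 6 × 10 = 60
  #6: 1 × 1 = 1
Highest criticality is 72 → #1.

#1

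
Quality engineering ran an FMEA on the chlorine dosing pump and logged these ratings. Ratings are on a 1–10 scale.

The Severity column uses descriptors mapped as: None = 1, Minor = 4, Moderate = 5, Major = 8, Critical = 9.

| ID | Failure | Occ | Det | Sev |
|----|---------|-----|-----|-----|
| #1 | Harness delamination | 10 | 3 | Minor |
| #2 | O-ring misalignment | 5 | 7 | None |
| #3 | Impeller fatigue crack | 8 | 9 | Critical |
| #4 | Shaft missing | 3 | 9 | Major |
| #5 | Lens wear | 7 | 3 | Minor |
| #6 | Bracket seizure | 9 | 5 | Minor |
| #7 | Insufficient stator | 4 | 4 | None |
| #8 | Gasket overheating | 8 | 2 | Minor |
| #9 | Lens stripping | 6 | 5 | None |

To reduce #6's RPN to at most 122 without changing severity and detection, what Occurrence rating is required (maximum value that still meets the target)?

#6: S=4, O=9, D=5 → current RPN = 180.
Fixed product = 20. Need 20 × O ≤ 122, so O ≤ 122/20 = 6.10.
Maximum integer Occurrence rating = 6 (gives RPN 120; O=7 would give 140 > 122).

6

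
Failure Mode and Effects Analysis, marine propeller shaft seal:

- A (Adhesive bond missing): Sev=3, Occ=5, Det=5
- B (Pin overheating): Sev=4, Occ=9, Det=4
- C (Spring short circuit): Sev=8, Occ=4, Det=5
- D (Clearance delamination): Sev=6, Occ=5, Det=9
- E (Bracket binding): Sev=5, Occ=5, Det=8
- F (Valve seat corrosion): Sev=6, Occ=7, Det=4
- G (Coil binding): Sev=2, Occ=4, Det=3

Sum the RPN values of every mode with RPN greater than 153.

RPN = Severity × Occurrence × Detection:
  A: 3 × 5 × 5 = 75
  B: 4 × 9 × 4 = 144
  C: 8 × 4 × 5 = 160
  D: 6 × 5 × 9 = 270
  E: 5 × 5 × 8 = 200
  F: 6 × 7 × 4 = 168
  G: 2 × 4 × 3 = 24
RPN > 153: C (160), D (270), E (200), F (168).
Sum: 160 + 270 + 200 + 168 = 798.

798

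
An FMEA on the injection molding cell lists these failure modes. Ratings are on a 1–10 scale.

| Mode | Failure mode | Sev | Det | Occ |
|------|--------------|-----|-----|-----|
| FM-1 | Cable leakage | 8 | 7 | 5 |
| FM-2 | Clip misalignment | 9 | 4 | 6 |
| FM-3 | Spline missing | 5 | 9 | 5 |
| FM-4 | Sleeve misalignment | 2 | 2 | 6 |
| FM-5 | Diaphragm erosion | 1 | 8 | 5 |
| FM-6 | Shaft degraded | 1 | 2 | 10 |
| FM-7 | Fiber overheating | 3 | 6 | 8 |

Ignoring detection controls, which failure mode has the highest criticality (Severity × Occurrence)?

FM-2

Criticality = Severity × Occurrence:
  FM-1: 8 × 5 = 40
  FM-2: 9 × 6 = 54
  FM-3: 5 × 5 = 25
  FM-4: 2 × 6 = 12
  FM-5: 1 × 5 = 5
  FM-6: 1 × 10 = 10
  FM-7: 3 × 8 = 24
Highest criticality is 54 → FM-2.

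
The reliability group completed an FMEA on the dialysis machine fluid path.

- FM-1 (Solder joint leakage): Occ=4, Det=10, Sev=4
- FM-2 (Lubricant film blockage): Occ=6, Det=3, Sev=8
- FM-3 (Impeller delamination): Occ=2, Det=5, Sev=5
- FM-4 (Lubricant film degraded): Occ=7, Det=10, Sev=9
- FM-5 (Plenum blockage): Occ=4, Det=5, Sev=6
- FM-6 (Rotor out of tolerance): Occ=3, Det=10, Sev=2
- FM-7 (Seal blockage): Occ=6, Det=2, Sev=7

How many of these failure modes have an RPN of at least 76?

5

RPN = Severity × Occurrence × Detection:
  FM-1: 4 × 4 × 10 = 160
  FM-2: 8 × 6 × 3 = 144
  FM-3: 5 × 2 × 5 = 50
  FM-4: 9 × 7 × 10 = 630
  FM-5: 6 × 4 × 5 = 120
  FM-6: 2 × 3 × 10 = 60
  FM-7: 7 × 6 × 2 = 84
Modes with RPN ≥ 76: FM-1 (160), FM-2 (144), FM-4 (630), FM-5 (120), FM-7 (84) → 5.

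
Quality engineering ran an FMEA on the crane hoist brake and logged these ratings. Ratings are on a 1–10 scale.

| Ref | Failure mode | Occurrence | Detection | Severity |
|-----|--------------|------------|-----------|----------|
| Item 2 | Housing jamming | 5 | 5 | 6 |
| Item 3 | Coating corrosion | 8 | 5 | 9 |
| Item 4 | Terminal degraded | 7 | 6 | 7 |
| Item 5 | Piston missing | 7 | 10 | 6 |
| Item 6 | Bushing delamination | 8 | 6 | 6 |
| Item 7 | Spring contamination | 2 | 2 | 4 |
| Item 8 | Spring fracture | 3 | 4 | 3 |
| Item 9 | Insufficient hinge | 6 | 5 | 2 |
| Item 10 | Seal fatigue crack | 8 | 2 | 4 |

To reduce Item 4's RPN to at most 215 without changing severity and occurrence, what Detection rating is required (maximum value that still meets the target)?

Item 4: S=7, O=7, D=6 → current RPN = 294.
Fixed product = 49. Need 49 × D ≤ 215, so D ≤ 215/49 = 4.39.
Maximum integer Detection rating = 4 (gives RPN 196; D=5 would give 245 > 215).

4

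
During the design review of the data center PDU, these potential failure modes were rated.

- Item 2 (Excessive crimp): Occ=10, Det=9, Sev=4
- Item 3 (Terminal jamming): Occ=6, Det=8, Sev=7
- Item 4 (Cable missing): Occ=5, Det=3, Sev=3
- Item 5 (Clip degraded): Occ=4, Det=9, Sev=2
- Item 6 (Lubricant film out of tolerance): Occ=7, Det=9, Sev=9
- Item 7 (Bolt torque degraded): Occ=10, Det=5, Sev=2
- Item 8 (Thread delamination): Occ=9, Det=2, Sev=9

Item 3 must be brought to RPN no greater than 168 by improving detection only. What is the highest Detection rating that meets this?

Item 3: S=7, O=6, D=8 → current RPN = 336.
Fixed product = 42. Need 42 × D ≤ 168, so D ≤ 168/42 = 4.00.
Maximum integer Detection rating = 4 (gives RPN 168; D=5 would give 210 > 168).

4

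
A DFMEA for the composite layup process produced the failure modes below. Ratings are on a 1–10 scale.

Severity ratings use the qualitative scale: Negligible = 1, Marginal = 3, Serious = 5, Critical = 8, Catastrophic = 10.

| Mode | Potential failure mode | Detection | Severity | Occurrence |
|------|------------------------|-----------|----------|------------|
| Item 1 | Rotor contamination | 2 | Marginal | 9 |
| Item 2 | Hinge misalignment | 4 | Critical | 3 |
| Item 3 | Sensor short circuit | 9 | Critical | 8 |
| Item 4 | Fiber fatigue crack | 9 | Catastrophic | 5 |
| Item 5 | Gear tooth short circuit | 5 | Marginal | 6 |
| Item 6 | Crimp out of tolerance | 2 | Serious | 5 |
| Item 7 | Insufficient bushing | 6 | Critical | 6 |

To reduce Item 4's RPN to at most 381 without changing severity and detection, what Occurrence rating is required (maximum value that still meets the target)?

4

Item 4: S=10, O=5, D=9 → current RPN = 450.
Fixed product = 90. Need 90 × O ≤ 381, so O ≤ 381/90 = 4.23.
Maximum integer Occurrence rating = 4 (gives RPN 360; O=5 would give 450 > 381).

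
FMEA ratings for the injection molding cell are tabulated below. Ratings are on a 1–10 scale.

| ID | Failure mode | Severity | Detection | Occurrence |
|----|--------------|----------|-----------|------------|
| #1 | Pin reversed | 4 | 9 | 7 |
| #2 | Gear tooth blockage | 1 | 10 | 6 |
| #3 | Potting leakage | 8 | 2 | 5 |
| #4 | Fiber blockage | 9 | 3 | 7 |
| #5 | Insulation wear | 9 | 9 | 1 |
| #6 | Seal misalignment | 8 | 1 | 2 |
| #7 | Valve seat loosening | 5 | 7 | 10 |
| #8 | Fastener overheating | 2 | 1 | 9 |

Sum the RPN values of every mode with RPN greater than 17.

RPN = Severity × Occurrence × Detection:
  #1: 4 × 7 × 9 = 252
  #2: 1 × 6 × 10 = 60
  #3: 8 × 5 × 2 = 80
  #4: 9 × 7 × 3 = 189
  #5: 9 × 1 × 9 = 81
  #6: 8 × 2 × 1 = 16
  #7: 5 × 10 × 7 = 350
  #8: 2 × 9 × 1 = 18
RPN > 17: #1 (252), #2 (60), #3 (80), #4 (189), #5 (81), #7 (350), #8 (18).
Sum: 252 + 60 + 80 + 189 + 81 + 350 + 18 = 1030.

1030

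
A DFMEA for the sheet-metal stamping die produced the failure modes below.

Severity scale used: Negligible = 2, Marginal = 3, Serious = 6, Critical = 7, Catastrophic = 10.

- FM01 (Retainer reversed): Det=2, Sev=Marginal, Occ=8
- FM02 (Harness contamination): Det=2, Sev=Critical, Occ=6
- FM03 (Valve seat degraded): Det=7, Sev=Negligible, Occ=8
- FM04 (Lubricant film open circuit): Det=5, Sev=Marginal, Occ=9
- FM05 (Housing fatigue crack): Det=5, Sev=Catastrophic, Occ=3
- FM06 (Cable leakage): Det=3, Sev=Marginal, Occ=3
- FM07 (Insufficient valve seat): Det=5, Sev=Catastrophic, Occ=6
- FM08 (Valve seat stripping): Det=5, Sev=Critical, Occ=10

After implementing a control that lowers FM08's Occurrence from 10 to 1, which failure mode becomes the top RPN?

FM07

RPN = Severity × Occurrence × Detection:
  FM01: 3 × 8 × 2 = 48
  FM02: 7 × 6 × 2 = 84
  FM03: 2 × 8 × 7 = 112
  FM04: 3 × 9 × 5 = 135
  FM05: 10 × 3 × 5 = 150
  FM06: 3 × 3 × 3 = 27
  FM07: 10 × 6 × 5 = 300
  FM08: 7 × 10 × 5 = 350
After action: FM08 → 7 × 1 × 5 = 35.
Revised RPNs: FM07=300, FM05=150, FM04=135, FM03=112, FM02=84, FM01=48, FM08=35, FM06=27.
Highest is now FM07 (300).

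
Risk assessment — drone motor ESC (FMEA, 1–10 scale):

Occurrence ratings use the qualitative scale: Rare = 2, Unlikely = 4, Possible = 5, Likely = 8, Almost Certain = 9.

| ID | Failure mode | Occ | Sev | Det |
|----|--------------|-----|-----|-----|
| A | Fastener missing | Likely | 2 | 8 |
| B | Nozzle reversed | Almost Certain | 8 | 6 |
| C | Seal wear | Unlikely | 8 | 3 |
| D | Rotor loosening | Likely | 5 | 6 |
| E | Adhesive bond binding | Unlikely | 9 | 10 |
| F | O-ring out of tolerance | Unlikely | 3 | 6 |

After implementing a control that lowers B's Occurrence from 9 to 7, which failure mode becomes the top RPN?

E

RPN = Severity × Occurrence × Detection:
  A: 2 × 8 × 8 = 128
  B: 8 × 9 × 6 = 432
  C: 8 × 4 × 3 = 96
  D: 5 × 8 × 6 = 240
  E: 9 × 4 × 10 = 360
  F: 3 × 4 × 6 = 72
After action: B → 8 × 7 × 6 = 336.
Revised RPNs: E=360, B=336, D=240, A=128, C=96, F=72.
Highest is now E (360).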